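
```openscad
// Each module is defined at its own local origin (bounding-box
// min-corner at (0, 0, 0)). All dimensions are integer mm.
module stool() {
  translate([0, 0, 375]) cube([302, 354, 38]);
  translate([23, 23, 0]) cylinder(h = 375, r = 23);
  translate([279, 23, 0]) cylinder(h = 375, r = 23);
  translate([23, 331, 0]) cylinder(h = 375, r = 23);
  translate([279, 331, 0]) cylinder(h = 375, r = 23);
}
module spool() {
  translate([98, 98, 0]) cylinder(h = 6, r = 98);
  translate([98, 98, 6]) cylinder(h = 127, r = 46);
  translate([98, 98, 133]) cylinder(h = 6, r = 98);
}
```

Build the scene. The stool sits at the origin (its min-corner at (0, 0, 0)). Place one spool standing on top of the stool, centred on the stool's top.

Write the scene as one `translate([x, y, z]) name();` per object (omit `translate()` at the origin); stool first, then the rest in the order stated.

stool();
translate([53, 79, 413]) spool();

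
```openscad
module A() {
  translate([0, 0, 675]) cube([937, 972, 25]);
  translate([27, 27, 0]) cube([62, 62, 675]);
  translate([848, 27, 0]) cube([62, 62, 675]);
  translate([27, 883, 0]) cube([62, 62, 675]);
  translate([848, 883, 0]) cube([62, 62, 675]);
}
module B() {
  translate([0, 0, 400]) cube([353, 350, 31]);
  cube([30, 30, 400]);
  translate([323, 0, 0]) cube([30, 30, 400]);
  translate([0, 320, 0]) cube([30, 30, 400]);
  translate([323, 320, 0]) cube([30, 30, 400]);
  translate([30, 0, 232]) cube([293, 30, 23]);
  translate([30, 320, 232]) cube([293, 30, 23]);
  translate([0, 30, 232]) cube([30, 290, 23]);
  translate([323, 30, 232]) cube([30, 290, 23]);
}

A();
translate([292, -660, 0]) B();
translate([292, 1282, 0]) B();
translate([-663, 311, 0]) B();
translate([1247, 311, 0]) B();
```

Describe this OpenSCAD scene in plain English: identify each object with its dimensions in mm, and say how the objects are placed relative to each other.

A is a table: top 937 mm (x) × 972 mm (y), 25 mm thick, upper face at z = 700 mm, on four 62×62 mm square legs, each inset 27 mm from the nearest pair of top edges, running from z = 0 to the bottom of the top.

B is a simple wooden stool: a rectangular seat 353 mm (x) by 350 mm (y), 31 mm thick, top face at z = 431 mm, on four square legs, each 30×30 mm in cross-section. The legs rest on z = 0, each flush with a corner of the seat. Four stretchers, 30 mm wide and 23 mm tall, connect adjacent legs with their undersides at z = 232 mm, each running between the inner faces of the legs it joins and aligned with the legs' outer faces on the other axis.

Four stools sit around the table at the −y, +y, −x, +x sides.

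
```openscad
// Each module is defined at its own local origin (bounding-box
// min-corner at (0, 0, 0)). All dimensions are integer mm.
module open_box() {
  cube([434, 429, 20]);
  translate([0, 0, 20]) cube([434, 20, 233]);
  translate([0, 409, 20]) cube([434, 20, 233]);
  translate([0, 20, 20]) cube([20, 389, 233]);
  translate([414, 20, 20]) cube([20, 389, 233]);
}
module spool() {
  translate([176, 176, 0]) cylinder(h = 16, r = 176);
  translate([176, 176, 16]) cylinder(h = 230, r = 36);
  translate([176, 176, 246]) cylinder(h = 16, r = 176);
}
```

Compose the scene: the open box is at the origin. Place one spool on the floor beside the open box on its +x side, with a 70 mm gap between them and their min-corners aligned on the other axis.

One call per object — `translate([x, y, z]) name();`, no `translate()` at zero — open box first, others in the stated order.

open_box();
translate([504, 0, 0]) spool();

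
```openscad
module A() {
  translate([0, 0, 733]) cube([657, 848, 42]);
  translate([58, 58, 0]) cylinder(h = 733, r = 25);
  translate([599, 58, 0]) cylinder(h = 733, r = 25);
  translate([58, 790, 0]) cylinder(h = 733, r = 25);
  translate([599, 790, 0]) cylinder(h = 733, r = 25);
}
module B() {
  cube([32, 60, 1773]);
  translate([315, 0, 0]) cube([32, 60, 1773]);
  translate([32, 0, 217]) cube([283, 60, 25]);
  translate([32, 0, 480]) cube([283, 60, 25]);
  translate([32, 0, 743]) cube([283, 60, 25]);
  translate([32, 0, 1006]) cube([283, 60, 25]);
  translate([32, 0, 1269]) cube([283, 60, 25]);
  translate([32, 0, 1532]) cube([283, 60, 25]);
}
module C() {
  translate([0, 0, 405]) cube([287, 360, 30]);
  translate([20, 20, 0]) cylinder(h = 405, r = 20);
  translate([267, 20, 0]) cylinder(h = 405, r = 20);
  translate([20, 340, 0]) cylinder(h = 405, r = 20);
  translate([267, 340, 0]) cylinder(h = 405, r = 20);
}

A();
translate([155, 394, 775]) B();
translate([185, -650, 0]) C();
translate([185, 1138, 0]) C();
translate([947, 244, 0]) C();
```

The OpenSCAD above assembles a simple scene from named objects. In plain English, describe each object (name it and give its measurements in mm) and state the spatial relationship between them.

A is a table: top 657 mm (x) × 848 mm (y), 42 mm thick, upper face at z = 775 mm, on four round legs of 50 mm diameter, each leg's bounding box inset 33 mm from the nearest pair of top edges, running from z = 0 to the bottom of the top.

B is a straight ladder. Two 32×60 mm vertical rails, 1773 mm tall, stand 347 mm apart (outside-to-outside) with their front faces coplanar on the −y side. 6 rungs, each 60 mm deep and 25 mm tall, span between the inner faces of the rails, front faces flush with the rails. The lowest rung's underside is at z = 217 mm and rungs are spaced 263 mm apart (underside to underside).

C is a simple wooden stool: a rectangular seat 287 mm (x) by 360 mm (y), 30 mm thick, top face at z = 435 mm, on four round legs, each 40 mm in diameter. The legs rest on z = 0, each leg's axis is inset half a diameter from the nearest pair of seat edges (so the leg's bounding box is flush with the corner).

The ladder is on top of the table, centred. Three stools sit around the table at the −y, +y, +x sides.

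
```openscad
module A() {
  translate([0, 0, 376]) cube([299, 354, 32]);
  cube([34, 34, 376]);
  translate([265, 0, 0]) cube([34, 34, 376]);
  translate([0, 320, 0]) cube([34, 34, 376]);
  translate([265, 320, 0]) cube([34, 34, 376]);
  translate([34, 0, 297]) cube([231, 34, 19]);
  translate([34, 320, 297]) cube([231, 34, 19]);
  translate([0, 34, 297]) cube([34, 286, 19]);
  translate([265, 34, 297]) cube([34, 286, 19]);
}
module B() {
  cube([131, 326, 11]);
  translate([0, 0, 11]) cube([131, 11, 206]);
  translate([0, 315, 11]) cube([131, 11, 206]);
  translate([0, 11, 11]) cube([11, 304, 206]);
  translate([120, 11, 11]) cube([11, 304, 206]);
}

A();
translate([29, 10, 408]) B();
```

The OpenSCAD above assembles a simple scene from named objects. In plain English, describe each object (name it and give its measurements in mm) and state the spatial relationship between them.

A is a four-legged stool. The seat is a 299×354×32 mm slab whose top surface is at z = 408 mm; four square legs, each 34×34 mm in cross-section, run from the floor (z = 0) to the underside of the seat, each flush with a corner of the seat. Four stretchers, 34 mm wide and 19 mm tall, connect adjacent legs with their undersides at z = 297 mm, each running between the inner faces of the legs it joins and aligned with the legs' outer faces on the other axis.

B is an open-topped rectangular box: outside dimensions 131×326×217 mm, with a uniform wall and base thickness of 11 mm. The base is a full 131×326 slab on the floor; four walls sit on top of the base. The front and back walls (the −y and +y sides) span the full width; the two side walls fit between them.

The open box is on top of the stool.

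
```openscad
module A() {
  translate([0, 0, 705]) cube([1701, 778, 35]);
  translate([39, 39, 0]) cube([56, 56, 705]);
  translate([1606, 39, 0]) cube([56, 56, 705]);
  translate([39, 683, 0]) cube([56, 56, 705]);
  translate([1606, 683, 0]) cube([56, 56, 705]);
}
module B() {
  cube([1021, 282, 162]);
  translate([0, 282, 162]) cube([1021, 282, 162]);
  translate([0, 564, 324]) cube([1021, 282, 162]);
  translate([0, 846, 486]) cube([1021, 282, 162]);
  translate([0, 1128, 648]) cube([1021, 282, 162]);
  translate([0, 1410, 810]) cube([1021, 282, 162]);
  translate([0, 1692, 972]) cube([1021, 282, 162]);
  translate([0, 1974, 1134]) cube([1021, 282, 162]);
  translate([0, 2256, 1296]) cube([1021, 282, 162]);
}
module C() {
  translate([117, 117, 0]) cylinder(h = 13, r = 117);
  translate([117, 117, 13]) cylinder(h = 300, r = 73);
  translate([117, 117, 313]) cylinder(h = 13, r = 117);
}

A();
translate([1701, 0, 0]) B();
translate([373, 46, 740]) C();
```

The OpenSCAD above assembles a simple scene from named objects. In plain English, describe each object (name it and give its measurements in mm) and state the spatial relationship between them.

A is a table with a 1701×778 mm rectangular top, 35 mm thick, top surface at z = 740 mm, supported by four 56×56 mm square legs, each inset 39 mm from the nearest pair of top edges, running from the floor.

B is a run of 9 identical solid stair steps. Each tread is 1021×282 mm and each step block is 162 mm high. Step 1 rests on the floor; step k is offset from step 1 by (k−1)×282 mm in y and (k−1)×162 mm in z.

C is a spool: two coaxial disc flanges of radius 117 mm and thickness 13 mm, joined by a core cylinder of radius 73 mm and height 300 mm. The lower flange rests on z = 0 and the three cylinders share a vertical axis.

The staircase is against the table's +x side, with their −y faces flush. The spool is on top of the table.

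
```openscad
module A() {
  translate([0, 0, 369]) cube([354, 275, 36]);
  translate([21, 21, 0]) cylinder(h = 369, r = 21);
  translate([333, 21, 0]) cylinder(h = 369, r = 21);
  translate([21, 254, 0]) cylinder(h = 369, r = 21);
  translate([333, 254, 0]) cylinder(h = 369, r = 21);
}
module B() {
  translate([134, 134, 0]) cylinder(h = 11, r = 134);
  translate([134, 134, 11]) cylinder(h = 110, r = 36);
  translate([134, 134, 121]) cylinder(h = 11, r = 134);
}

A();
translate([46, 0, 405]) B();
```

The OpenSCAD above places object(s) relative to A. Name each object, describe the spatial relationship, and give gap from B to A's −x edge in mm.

A is a stool. B is a spool. The spool is on top of the stool. The gap from the spool to the stool's −x edge is 46 mm.

The spool's min-x is at 46; the stool's min-x is 0; gap = 46 mm.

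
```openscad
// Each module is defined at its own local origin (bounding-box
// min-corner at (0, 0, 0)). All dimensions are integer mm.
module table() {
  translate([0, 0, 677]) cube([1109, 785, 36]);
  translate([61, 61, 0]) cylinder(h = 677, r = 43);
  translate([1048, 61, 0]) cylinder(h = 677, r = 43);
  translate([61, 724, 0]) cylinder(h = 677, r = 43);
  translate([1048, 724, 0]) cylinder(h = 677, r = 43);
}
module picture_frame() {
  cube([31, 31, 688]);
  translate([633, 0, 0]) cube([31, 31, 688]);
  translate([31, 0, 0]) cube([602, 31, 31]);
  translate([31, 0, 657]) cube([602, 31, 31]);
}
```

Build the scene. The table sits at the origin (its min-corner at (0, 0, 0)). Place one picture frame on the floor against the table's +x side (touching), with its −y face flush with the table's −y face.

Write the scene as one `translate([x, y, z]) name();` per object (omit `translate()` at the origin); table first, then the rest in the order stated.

table();
translate([1109, 0, 0]) picture_frame();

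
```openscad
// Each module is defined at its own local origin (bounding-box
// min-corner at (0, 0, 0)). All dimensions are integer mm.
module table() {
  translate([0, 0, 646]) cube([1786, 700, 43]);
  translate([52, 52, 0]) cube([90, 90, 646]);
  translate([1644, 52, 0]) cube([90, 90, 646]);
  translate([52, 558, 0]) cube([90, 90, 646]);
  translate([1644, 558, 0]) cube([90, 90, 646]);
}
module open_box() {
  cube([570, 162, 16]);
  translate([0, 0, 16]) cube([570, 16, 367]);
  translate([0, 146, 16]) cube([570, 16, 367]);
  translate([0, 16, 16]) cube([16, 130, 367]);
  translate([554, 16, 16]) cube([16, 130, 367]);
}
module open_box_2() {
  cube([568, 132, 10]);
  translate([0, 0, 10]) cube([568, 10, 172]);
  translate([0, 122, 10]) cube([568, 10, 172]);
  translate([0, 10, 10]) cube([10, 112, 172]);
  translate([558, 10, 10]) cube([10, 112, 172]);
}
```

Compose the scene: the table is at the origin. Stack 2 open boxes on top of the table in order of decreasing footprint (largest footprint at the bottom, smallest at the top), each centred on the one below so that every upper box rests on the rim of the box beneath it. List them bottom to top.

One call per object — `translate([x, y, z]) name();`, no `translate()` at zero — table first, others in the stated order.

table();
translate([608, 269, 689]) open_box();
translate([609, 284, 1072]) open_box_2();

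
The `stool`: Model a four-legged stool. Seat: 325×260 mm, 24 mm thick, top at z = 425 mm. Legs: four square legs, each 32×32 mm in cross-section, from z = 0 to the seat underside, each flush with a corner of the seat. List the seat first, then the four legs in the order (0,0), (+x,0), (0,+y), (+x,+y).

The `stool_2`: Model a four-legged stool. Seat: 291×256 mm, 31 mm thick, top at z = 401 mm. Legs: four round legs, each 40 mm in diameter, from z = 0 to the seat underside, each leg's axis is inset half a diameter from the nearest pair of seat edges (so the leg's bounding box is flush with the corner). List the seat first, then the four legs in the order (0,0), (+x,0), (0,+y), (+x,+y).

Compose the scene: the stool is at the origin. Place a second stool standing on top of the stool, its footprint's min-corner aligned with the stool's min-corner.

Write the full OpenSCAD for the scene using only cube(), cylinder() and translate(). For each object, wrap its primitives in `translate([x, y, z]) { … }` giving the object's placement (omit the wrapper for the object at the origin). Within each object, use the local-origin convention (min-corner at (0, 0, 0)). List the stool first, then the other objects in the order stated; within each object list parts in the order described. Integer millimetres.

translate([0, 0, 401]) cube([325, 260, 24]);
cube([32, 32, 401]);
translate([293, 0, 0]) cube([32, 32, 401]);
translate([0, 228, 0]) cube([32, 32, 401]);
translate([293, 228, 0]) cube([32, 32, 401]);
translate([0, 0, 425]) {
  translate([0, 0, 370]) cube([291, 256, 31]);
  translate([20, 20, 0]) cylinder(h = 370, r = 20);
  translate([271, 20, 0]) cylinder(h = 370, r = 20);
  translate([20, 236, 0]) cylinder(h = 370, r = 20);
  translate([271, 236, 0]) cylinder(h = 370, r = 20);
}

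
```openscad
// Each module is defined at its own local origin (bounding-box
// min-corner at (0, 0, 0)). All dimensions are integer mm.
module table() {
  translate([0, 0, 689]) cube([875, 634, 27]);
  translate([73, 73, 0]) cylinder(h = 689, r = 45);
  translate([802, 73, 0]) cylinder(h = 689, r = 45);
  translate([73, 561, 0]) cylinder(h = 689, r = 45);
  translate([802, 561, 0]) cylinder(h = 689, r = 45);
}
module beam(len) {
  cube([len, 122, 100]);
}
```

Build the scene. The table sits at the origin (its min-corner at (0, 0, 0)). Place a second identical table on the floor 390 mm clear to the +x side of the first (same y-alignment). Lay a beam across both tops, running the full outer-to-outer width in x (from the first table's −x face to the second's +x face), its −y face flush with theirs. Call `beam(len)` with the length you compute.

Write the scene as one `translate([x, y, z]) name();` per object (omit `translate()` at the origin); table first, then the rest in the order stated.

table();
translate([1265, 0, 0]) table();
translate([0, 0, 716]) beam(2140);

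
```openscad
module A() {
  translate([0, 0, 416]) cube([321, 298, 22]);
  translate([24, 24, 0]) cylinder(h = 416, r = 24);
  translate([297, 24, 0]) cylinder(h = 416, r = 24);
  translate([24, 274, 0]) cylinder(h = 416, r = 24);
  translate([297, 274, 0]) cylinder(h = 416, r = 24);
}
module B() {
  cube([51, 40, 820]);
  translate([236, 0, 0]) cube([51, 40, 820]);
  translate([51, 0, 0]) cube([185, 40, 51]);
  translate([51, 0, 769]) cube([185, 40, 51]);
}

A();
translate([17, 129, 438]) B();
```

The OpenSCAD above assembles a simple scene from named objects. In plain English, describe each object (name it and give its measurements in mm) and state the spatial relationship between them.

A is a simple wooden stool: a rectangular seat 321 mm (x) by 298 mm (y), 22 mm thick, top face at z = 438 mm, on four round legs, each 48 mm in diameter. The legs rest on z = 0, each leg's axis is inset half a diameter from the nearest pair of seat edges (so the leg's bounding box is flush with the corner).

B is a rectangular picture frame lying in the x–z plane (depth along y). The opening is 185 mm wide (x) by 718 mm tall (z), surrounded by a border 51 mm wide on all four sides. The frame is 40 mm deep and is made of two full-height vertical stiles with two horizontal rails fitted between them.

The picture frame is on top of the stool, centred.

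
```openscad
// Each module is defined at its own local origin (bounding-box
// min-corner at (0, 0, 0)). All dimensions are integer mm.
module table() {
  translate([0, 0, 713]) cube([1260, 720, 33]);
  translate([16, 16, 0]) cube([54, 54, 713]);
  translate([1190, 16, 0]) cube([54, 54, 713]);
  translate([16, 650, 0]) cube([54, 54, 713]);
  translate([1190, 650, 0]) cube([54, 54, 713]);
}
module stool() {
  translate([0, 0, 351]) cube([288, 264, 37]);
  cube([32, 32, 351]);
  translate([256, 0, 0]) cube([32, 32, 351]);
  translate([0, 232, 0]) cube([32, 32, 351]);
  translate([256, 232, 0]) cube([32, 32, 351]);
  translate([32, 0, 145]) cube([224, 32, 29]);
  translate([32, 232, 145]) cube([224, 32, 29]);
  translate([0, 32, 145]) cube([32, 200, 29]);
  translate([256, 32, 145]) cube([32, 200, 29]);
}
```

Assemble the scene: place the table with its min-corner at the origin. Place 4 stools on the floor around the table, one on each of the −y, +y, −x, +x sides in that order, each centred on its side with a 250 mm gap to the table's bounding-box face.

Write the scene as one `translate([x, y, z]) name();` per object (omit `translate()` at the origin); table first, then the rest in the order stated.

table();
translate([486, -514, 0]) stool();
translate([486, 970, 0]) stool();
translate([-538, 228, 0]) stool();
translate([1510, 228, 0]) stool();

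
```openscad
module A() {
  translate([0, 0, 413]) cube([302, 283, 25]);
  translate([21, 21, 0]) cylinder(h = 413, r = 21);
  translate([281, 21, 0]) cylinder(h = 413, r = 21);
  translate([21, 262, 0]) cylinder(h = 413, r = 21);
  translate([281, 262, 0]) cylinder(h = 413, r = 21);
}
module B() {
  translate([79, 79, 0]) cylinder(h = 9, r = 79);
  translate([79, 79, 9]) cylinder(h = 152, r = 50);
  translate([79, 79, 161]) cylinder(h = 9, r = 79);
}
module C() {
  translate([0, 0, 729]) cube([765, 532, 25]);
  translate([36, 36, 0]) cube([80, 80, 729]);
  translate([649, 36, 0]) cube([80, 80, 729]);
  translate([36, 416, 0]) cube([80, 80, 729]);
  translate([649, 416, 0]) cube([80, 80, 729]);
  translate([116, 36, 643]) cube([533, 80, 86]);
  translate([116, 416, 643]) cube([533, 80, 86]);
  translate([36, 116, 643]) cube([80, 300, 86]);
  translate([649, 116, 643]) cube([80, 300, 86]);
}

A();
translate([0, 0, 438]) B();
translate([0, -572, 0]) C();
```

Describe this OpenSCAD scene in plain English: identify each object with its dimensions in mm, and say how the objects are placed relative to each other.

A is a simple wooden stool: a rectangular seat 302 mm (x) by 283 mm (y), 25 mm thick, top face at z = 438 mm, on four round legs, each 42 mm in diameter. The legs rest on z = 0, each leg's axis is inset half a diameter from the nearest pair of seat edges (so the leg's bounding box is flush with the corner).

B is a spool: two coaxial disc flanges of radius 79 mm and thickness 9 mm, joined by a core cylinder of radius 50 mm and height 152 mm. The lower flange rests on z = 0 and the three cylinders share a vertical axis.

C is a table with a 765×532 mm rectangular top, 25 mm thick, top surface at z = 754 mm, supported by four 80×80 mm square legs, each inset 36 mm from the nearest pair of top edges, running from the floor. Four apron rails, 80 mm thick and 86 mm tall, run between adjacent legs with their top edges flush with the underside of the top and their outer faces flush with the legs' outer faces.

The spool is on top of the stool. The table is on the floor beside the stool on its −y side.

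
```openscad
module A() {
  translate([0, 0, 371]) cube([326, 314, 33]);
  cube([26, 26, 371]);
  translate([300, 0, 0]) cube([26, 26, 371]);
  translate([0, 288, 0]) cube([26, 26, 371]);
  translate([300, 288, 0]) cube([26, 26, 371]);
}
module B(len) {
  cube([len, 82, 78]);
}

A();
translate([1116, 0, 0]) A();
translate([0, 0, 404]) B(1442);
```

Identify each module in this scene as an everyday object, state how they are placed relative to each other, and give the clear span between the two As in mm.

Second stool starts at x = 1116; first ends at x = 326; clear span = 1116 − 326 = 790 mm.

A is a stool. B is a beam. A beam spans the tops of two stools. The clear span between the two stools is 790 mm.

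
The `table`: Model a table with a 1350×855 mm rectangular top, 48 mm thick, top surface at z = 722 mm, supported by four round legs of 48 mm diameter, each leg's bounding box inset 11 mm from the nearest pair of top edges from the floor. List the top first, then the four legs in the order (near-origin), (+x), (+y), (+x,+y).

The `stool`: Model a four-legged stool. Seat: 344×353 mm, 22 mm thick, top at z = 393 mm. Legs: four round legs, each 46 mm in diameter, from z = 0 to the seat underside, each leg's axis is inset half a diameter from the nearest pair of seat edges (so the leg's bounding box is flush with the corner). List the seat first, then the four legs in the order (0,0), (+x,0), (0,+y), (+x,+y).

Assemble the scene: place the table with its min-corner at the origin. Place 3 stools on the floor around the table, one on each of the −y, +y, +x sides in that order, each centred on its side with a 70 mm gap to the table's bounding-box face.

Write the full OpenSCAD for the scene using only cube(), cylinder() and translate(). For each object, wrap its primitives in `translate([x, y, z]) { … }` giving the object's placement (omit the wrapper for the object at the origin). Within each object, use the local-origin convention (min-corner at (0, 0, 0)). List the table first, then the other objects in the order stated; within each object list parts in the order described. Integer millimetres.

translate([0, 0, 674]) cube([1350, 855, 48]);
translate([35, 35, 0]) cylinder(h = 674, r = 24);
translate([1315, 35, 0]) cylinder(h = 674, r = 24);
translate([35, 820, 0]) cylinder(h = 674, r = 24);
translate([1315, 820, 0]) cylinder(h = 674, r = 24);
translate([503, -423, 0]) {
  translate([0, 0, 371]) cube([344, 353, 22]);
  translate([23, 23, 0]) cylinder(h = 371, r = 23);
  translate([321, 23, 0]) cylinder(h = 371, r = 23);
  translate([23, 330, 0]) cylinder(h = 371, r = 23);
  translate([321, 330, 0]) cylinder(h = 371, r = 23);
}
translate([503, 925, 0]) {
  translate([0, 0, 371]) cube([344, 353, 22]);
  translate([23, 23, 0]) cylinder(h = 371, r = 23);
  translate([321, 23, 0]) cylinder(h = 371, r = 23);
  translate([23, 330, 0]) cylinder(h = 371, r = 23);
  translate([321, 330, 0]) cylinder(h = 371, r = 23);
}
translate([1420, 251, 0]) {
  translate([0, 0, 371]) cube([344, 353, 22]);
  translate([23, 23, 0]) cylinder(h = 371, r = 23);
  translate([321, 23, 0]) cylinder(h = 371, r = 23);
  translate([23, 330, 0]) cylinder(h = 371, r = 23);
  translate([321, 330, 0]) cylinder(h = 371, r = 23);
}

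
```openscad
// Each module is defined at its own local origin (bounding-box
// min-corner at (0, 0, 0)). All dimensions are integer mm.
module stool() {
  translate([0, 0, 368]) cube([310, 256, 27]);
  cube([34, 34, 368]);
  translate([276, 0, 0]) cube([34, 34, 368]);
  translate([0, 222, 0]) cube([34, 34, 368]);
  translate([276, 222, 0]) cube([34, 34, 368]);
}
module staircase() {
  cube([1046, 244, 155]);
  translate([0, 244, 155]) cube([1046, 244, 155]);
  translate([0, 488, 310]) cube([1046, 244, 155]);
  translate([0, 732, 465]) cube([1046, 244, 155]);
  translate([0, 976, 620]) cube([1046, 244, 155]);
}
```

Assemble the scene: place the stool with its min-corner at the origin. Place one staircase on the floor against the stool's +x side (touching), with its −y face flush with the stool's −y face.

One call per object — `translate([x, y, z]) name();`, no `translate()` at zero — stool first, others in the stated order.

stool();
translate([310, 0, 0]) staircase();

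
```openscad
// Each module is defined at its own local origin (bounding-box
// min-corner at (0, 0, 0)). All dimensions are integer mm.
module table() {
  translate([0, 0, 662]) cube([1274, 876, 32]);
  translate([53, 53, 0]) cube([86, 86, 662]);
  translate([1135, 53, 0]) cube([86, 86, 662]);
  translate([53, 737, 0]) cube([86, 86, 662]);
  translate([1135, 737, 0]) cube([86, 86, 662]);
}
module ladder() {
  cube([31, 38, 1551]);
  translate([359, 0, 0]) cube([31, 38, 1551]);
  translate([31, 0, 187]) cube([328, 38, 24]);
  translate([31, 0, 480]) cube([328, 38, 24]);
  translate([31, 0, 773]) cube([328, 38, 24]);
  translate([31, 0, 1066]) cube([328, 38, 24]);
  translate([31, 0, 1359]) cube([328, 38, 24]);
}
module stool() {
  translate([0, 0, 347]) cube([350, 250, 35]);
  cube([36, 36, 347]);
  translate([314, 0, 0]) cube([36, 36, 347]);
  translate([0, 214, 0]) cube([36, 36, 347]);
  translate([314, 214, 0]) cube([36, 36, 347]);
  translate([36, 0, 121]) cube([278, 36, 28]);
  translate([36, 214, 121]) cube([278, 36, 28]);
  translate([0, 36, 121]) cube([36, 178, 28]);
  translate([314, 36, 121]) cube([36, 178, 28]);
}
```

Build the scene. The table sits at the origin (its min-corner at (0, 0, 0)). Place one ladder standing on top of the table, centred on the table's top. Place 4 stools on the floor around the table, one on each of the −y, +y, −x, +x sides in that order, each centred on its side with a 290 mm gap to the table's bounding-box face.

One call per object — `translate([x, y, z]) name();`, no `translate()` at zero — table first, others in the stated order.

table();
translate([442, 419, 694]) ladder();
translate([462, -540, 0]) stool();
translate([462, 1166, 0]) stool();
translate([-640, 313, 0]) stool();
translate([1564, 313, 0]) stool();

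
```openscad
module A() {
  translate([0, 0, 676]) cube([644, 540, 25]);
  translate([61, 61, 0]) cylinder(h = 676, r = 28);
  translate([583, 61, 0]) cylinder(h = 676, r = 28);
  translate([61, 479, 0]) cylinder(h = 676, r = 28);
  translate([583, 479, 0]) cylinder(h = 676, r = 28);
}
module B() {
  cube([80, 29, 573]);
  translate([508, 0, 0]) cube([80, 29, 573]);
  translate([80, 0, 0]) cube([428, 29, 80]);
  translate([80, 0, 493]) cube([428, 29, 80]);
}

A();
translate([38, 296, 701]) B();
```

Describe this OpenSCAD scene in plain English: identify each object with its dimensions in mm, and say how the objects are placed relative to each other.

A is a table: top 644 mm (x) × 540 mm (y), 25 mm thick, upper face at z = 701 mm, on four round legs of 56 mm diameter, each leg's bounding box inset 33 mm from the nearest pair of top edges, running from z = 0 to the bottom of the top.

B is a picture frame with a 428×413 mm rectangular opening (x by z) and a uniform 80 mm border on every side. Frame depth is 29 mm along y. It is built from two vertical stiles running the full outside height and two horizontal rails spanning the gap between the stiles.

The picture frame is on top of the table.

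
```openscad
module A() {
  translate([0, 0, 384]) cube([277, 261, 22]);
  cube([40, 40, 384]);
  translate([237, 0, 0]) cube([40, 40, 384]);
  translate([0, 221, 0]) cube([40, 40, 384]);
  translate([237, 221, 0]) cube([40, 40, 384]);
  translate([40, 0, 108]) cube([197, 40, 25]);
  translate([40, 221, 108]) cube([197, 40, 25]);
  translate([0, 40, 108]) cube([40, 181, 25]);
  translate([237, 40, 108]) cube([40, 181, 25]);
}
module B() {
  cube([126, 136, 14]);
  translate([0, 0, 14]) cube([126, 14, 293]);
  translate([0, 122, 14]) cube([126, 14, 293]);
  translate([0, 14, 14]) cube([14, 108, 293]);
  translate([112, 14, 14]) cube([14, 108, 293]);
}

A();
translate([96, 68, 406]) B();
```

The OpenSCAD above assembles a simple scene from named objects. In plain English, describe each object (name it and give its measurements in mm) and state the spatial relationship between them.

A is a four-legged stool. The seat is 277×261 mm, 22 mm thick, top at z = 406 mm. It stands on four square legs, each 40×40 mm in cross-section, from z = 0 to the seat underside, each flush with a corner of the seat. Four stretchers, 40 mm wide and 25 mm tall, connect adjacent legs with their undersides at z = 108 mm, each running between the inner faces of the legs it joins and aligned with the legs' outer faces on the other axis.

B is an open-topped rectangular box: outside dimensions 126×136×307 mm, with a uniform wall and base thickness of 14 mm. The base is a full 126×136 slab on the floor; four walls sit on top of the base. The front and back walls (the −y and +y sides) span the full width; the two side walls fit between them.

The open box is on top of the stool.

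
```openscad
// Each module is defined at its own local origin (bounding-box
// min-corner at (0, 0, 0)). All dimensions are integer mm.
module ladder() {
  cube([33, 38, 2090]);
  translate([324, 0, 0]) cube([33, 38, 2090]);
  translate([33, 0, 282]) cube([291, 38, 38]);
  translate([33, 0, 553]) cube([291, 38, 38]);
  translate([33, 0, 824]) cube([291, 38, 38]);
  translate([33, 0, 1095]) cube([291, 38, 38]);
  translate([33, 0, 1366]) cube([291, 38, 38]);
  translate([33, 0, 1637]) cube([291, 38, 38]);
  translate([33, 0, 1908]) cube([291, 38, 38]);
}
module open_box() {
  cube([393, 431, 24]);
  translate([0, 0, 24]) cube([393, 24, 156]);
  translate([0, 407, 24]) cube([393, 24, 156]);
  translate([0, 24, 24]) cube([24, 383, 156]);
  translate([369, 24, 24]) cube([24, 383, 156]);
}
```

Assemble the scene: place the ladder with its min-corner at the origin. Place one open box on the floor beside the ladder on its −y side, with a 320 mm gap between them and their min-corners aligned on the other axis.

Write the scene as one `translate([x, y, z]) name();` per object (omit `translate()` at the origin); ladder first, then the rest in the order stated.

ladder();
translate([0, -751, 0]) open_box();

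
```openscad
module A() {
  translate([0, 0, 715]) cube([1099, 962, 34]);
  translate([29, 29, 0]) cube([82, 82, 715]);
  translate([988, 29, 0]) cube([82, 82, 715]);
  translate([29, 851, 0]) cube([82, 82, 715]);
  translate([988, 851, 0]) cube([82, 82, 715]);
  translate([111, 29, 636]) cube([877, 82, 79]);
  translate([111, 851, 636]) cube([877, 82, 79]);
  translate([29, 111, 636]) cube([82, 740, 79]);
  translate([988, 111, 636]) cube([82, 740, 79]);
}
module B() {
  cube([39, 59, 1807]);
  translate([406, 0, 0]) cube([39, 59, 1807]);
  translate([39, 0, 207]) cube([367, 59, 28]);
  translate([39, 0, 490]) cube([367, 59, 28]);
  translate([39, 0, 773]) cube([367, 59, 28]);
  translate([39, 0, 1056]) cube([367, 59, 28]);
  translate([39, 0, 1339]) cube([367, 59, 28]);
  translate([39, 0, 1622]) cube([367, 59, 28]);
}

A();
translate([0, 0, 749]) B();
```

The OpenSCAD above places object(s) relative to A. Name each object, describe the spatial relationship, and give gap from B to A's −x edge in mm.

A is a table. B is a ladder. The ladder is on top of the table. The gap from the ladder to the table's −x edge is 0 mm.

The ladder's min-x is at 0; the table's min-x is 0; gap = 0 mm.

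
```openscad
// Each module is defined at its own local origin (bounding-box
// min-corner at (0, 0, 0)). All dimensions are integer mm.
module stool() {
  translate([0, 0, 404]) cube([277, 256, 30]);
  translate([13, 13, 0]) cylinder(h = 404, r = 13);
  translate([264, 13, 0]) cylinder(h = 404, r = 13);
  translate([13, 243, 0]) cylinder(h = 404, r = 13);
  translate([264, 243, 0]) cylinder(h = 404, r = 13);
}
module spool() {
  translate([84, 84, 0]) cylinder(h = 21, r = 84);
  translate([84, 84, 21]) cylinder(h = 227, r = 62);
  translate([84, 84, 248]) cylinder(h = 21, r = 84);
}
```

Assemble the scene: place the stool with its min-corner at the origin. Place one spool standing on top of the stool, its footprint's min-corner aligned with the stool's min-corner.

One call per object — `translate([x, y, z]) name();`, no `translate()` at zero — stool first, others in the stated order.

stool();
translate([0, 0, 434]) spool();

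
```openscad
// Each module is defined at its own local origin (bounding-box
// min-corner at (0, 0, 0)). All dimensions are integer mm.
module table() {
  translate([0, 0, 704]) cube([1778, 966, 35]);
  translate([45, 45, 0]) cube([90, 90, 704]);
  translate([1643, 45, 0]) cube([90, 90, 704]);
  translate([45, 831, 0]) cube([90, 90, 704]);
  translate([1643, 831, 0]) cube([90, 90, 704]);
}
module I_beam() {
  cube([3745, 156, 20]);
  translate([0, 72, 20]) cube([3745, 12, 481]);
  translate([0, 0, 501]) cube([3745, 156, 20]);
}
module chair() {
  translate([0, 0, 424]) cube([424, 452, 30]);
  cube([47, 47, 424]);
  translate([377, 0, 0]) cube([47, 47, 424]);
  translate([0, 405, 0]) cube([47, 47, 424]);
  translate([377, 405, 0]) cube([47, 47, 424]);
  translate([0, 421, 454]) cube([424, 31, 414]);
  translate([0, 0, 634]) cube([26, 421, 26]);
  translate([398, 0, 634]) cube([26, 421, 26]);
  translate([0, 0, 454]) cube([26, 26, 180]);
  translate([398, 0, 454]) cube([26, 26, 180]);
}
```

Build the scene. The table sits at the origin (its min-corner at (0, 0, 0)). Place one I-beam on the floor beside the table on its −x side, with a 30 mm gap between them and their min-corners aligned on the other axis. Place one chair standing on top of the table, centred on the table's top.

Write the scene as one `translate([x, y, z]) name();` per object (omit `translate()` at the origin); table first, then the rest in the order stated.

table();
translate([-3775, 0, 0]) I_beam();
translate([677, 257, 739]) chair();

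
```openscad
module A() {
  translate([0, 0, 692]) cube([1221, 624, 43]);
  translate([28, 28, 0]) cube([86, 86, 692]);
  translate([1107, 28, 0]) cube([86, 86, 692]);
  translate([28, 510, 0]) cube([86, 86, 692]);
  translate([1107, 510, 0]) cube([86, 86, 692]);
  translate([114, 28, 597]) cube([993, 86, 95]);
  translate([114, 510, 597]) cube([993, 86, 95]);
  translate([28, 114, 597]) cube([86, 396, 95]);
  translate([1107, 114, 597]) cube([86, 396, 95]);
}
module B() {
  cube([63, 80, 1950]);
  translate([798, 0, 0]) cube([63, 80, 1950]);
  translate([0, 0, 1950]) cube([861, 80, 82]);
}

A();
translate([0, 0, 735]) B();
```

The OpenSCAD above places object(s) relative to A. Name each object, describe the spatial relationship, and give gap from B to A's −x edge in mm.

A is a table. B is a door frame. The door frame is on top of the table. The gap from the door frame to the table's −x edge is 0 mm.

The door frame's min-x is at 0; the table's min-x is 0; gap = 0 mm.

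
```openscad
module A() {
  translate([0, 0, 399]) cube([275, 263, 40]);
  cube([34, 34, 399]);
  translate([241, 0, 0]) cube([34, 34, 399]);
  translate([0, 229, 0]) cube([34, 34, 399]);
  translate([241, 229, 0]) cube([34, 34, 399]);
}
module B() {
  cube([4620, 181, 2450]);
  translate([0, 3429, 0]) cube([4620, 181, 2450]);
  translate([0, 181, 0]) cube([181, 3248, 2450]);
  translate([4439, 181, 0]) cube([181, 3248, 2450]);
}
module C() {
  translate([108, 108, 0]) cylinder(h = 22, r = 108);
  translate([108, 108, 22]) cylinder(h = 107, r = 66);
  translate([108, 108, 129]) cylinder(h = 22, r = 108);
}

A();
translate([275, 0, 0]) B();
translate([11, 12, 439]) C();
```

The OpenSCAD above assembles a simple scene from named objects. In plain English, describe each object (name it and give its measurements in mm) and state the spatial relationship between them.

A is a four-legged stool. The seat is 275×263 mm, 40 mm thick, top at z = 439 mm. It stands on four square legs, each 34×34 mm in cross-section, from z = 0 to the seat underside, each flush with a corner of the seat.

B is the wall frame of a small rectangular building: four walls, each 2450 mm tall and 181 mm thick, enclosing a footprint 4620 mm (x) by 3610 mm (y) outside-to-outside, with no floor or roof. The front and back walls (the −y and +y sides) span the full width; the two side walls fit between them.

C is a spool: two coaxial disc flanges of radius 108 mm and thickness 22 mm, joined by a core cylinder of radius 66 mm and height 107 mm. The lower flange rests on z = 0 and the three cylinders share a vertical axis.

The house frame is against the stool's +x side, with their −y faces flush. The spool is on top of the stool.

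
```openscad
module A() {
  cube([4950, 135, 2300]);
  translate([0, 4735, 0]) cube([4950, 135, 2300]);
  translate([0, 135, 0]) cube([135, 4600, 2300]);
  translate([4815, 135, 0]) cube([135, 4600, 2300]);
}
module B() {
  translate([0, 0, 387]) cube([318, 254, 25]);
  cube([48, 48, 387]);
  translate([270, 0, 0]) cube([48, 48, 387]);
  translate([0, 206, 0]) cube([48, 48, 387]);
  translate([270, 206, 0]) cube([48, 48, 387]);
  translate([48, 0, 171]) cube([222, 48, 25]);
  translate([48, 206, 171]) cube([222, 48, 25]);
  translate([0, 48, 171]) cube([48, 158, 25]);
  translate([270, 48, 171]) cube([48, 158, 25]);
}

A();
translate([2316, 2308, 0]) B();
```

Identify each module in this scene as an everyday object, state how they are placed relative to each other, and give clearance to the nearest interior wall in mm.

A is a house frame. B is a stool. The stool sits inside the house frame, centred. The clearance to the nearest interior wall is 2173 mm.

Clearances: x = 2181, y = 2173; minimum 2173 mm.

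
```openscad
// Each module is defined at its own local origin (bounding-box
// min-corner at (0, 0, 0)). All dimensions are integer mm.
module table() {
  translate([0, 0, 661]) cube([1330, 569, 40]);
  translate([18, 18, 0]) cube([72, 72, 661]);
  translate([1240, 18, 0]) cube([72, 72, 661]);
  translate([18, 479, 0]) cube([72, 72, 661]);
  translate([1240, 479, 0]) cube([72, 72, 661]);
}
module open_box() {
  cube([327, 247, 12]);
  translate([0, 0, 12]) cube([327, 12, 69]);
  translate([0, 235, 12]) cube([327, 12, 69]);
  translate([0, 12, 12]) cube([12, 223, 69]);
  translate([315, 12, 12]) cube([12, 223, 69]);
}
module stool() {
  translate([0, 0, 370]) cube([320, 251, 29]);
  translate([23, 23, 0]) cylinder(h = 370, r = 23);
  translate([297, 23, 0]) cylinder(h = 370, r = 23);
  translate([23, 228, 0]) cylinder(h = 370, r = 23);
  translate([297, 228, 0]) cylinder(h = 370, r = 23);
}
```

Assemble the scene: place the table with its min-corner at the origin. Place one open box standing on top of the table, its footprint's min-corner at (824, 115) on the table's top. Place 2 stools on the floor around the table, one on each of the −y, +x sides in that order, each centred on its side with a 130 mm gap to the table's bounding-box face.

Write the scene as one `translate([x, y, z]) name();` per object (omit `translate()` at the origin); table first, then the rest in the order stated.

table();
translate([824, 115, 701]) open_box();
translate([505, -381, 0]) stool();
translate([1460, 159, 0]) stool();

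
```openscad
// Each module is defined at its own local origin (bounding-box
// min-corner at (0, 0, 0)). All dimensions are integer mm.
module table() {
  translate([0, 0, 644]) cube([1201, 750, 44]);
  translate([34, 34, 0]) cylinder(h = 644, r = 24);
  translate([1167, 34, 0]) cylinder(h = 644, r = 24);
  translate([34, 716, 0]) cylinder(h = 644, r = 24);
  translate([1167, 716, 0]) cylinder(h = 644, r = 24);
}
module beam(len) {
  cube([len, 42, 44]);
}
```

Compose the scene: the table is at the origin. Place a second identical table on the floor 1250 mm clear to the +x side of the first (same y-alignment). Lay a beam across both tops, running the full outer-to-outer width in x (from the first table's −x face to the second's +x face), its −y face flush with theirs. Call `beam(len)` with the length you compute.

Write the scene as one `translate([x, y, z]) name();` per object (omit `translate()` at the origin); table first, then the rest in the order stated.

table();
translate([2451, 0, 0]) table();
translate([0, 0, 688]) beam(3652);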